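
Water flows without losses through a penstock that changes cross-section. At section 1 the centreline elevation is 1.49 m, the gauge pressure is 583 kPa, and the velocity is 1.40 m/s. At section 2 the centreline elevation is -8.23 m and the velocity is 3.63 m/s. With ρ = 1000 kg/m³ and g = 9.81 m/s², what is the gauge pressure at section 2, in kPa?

Pressure head at 1: ψ₁ = P₁/(ρg) = 583×1000 / (1000 × 9.81) = 59.43 m.
Velocity heads: v₁²/2g = 1.40²/19.62 = 0.100 m; v₂²/2g = 3.63²/19.62 = 0.672 m.
Total head H = z₁ + ψ₁ + v₁²/2g = 1.49 + 59.43 + 0.100 = 61.02 m.
ψ₂ = H − z₂ − v₂²/2g = 61.02 − (-8.23) − 0.672 = 68.58 m.
P₂ = ρgψ₂ = 1000 × 9.81 × 68.58 ≈ 673 kPa.

P₂ ≈ 673 kPa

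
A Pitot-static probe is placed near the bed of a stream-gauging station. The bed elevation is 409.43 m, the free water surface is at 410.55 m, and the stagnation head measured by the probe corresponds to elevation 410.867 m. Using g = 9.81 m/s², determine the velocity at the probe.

Near the bed, under hydrostatic conditions, the piezometric head (z + ψ) equals the free-surface elevation, 410.55 m.
Velocity head = total − piezometric = 410.867 − 410.55 = 0.317 m.
v = √(2g·h_v) = √(2 × 9.81 × 0.317) = 2.49 m/s.

v ≈ 2.49 m/s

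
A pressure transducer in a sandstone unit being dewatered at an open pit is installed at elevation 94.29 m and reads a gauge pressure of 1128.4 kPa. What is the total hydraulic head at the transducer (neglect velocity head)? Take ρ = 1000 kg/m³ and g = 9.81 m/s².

h ≈ 209.32 m

ψ = P/(ρg) = 1128.4×1000 / (1000 × 9.81) = 115.03 m.
h = z + ψ = 94.29 + 115.03 = 209.32 m.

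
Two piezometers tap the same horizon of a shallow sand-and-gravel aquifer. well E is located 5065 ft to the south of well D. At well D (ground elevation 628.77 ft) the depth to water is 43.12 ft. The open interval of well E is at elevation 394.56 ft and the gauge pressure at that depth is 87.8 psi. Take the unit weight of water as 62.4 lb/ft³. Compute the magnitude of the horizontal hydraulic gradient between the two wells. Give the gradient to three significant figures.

i ≈ 0.00228

Total head at well D: h = 628.77 − 43.12 = 585.65 ft.
Pressure head at well E: ψ = 144·P/γ = 144 × 87.8 / 62.4 = 202.62 ft.
Total head at well E: h = z + ψ = 394.56 + 202.62 = 597.18 ft.
Head difference: h(well D) − h(well E) = 585.65 − 597.18 = -11.53 ft.
Hydraulic gradient: i = |Δh| / L = 11.53 / 5065 = 0.00228.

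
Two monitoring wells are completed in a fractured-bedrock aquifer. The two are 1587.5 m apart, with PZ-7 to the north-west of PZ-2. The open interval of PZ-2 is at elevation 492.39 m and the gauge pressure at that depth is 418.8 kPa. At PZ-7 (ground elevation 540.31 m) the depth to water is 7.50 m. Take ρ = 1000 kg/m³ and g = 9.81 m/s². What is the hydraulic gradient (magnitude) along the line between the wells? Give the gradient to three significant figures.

i ≈ 0.00143

Pressure head at PZ-2: ψ = P/(ρg) = 418.8×1000 / (1000 × 9.81) = 42.69 m.
Total head at PZ-2: h = z + ψ = 492.39 + 42.69 = 535.08 m.
Total head at PZ-7: h = 540.31 − 7.50 = 532.81 m.
Head difference: h(PZ-2) − h(PZ-7) = 535.08 − 532.81 = 2.27 m.
Hydraulic gradient: i = |Δh| / L = 2.27 / 1587.5 = 0.00143.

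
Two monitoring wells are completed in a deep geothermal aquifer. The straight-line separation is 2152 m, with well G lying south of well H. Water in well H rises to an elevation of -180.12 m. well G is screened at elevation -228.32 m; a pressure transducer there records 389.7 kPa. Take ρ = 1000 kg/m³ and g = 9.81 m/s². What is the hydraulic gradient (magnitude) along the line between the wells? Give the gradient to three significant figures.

Total head at well H: h = -180.12 m (water level in the piezometer is the total head).
Pressure head at well G: ψ = P/(ρg) = 389.7×1000 / (1000 × 9.81) = 39.72 m.
Total head at well G: h = z + ψ = -228.32 + 39.72 = -188.60 m.
Head difference: h(well H) − h(well G) = -180.12 − (-188.60) = 8.48 m.
Hydraulic gradient: i = |Δh| / L = 8.48 / 2152 = 0.00394.

i ≈ 0.00394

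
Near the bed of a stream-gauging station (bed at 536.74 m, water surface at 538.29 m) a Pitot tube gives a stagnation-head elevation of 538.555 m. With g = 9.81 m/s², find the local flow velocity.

v ≈ 2.28 m/s

Near the bed, under hydrostatic conditions, the piezometric head (z + ψ) equals the free-surface elevation, 538.29 m.
Velocity head = total − piezometric = 538.555 − 538.29 = 0.265 m.
v = √(2g·h_v) = √(2 × 9.81 × 0.265) = 2.28 m/s.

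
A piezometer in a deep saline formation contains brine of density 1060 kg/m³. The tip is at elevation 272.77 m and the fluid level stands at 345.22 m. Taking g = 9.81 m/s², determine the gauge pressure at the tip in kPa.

Pressure head ψ = h − z = 345.22 − 272.77 = 72.45 m.
P = ρgψ = 1060 × 9.81 × 72.45 = 753379 Pa ≈ 753 kPa.

P ≈ 753 kPa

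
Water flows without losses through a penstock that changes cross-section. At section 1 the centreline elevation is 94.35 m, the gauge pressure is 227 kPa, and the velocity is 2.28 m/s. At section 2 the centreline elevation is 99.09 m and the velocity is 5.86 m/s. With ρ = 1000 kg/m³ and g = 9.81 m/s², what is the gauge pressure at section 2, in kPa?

P₂ ≈ 166 kPa

Pressure head at 1: ψ₁ = P₁/(ρg) = 227×1000 / (1000 × 9.81) = 23.14 m.
Velocity heads: v₁²/2g = 2.28²/19.62 = 0.265 m; v₂²/2g = 5.86²/19.62 = 1.750 m.
Total head H = z₁ + ψ₁ + v₁²/2g = 94.35 + 23.14 + 0.265 = 117.75 m.
ψ₂ = H − z₂ − v₂²/2g = 117.75 − 99.09 − 1.750 = 16.91 m.
P₂ = ρgψ₂ = 1000 × 9.81 × 16.91 ≈ 166 kPa.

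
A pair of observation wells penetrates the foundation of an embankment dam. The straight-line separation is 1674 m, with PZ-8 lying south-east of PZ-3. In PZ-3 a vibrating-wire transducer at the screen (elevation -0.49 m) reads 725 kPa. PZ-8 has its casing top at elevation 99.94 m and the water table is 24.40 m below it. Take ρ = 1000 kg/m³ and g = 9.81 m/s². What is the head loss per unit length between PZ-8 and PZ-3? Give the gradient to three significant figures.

i ≈ 0.00127 m/m

Pressure head at PZ-3: ψ = P/(ρg) = 725×1000 / (1000 × 9.81) = 73.90 m.
Total head at PZ-3: h = z + ψ = -0.49 + 73.90 = 73.41 m.
Total head at PZ-8: h = 99.94 − 24.40 = 75.54 m.
Head difference: h(PZ-3) − h(PZ-8) = 73.41 − 75.54 = -2.13 m.
Hydraulic gradient: i = |Δh| / L = 2.13 / 1674 = 0.00127.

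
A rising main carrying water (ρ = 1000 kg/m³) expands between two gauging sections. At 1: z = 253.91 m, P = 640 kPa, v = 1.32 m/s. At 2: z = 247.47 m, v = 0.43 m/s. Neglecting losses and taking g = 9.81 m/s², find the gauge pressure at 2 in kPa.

Pressure head at 1: ψ₁ = P₁/(ρg) = 640×1000 / (1000 × 9.81) = 65.24 m.
Velocity heads: v₁²/2g = 1.32²/19.62 = 0.089 m; v₂²/2g = 0.43²/19.62 = 0.009 m.
Total head H = z₁ + ψ₁ + v₁²/2g = 253.91 + 65.24 + 0.089 = 319.24 m.
ψ₂ = H − z₂ − v₂²/2g = 319.24 − 247.47 − 0.009 = 71.76 m.
P₂ = ρgψ₂ = 1000 × 9.81 × 71.76 ≈ 704 kPa.

P₂ ≈ 704 kPa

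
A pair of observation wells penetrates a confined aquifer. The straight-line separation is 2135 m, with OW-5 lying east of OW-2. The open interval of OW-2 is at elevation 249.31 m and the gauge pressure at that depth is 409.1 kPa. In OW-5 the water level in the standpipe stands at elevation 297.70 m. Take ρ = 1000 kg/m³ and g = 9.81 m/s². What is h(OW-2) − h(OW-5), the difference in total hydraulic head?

Δh ≈ -6.69 m

Pressure head at OW-2: ψ = P/(ρg) = 409.1×1000 / (1000 × 9.81) = 41.70 m.
Total head at OW-2: h = z + ψ = 249.31 + 41.70 = 291.01 m.
Total head at OW-5: h = 297.70 m (water level in the piezometer is the total head).
Head difference: h(OW-2) − h(OW-5) = 291.01 − 297.70 = -6.69 m.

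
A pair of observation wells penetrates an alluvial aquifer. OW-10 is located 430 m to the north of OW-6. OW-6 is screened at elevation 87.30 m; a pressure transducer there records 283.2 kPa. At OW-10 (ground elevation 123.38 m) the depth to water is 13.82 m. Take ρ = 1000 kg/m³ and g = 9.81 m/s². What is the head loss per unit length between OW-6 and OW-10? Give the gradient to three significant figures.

Pressure head at OW-6: ψ = P/(ρg) = 283.2×1000 / (1000 × 9.81) = 28.87 m.
Total head at OW-6: h = z + ψ = 87.30 + 28.87 = 116.17 m.
Total head at OW-10: h = 123.38 − 13.82 = 109.56 m.
Head difference: h(OW-6) − h(OW-10) = 116.17 − 109.56 = 6.61 m.
Hydraulic gradient: i = |Δh| / L = 6.61 / 430 = 0.0154.

i ≈ 0.0154 m/m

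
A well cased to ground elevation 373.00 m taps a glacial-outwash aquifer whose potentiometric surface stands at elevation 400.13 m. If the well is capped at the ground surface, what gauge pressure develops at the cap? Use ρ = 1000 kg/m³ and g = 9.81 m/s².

Head above the cap: Δh = 400.13 − 373.00 = 27.13 m.
P = ρgΔh = 1000 × 9.81 × 27.13 = 266145 Pa ≈ 266 kPa.

P ≈ 266 kPa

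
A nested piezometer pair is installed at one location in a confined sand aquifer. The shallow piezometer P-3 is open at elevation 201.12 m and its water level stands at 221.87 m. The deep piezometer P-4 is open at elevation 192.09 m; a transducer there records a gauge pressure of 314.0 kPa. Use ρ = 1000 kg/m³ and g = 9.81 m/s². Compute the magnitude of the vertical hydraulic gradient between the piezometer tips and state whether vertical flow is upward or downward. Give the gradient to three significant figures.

|i_v| ≈ 0.247; vertical flow is upward

Total head at P-3: h = 221.87 m (water level in the standpipe).
Pressure head at P-4: ψ = P/(ρg) = 314.0×1000 / (1000 × 9.81) = 32.01 m.
Total head at P-4: h = z + ψ = 192.09 + 32.01 = 224.10 m.
Δh = h(P-3) − h(P-4) = 221.87 − 224.10 = -2.23 m.
Vertical separation Δz = 201.12 − 192.09 = 9.03 m.
|i_v| = |Δh| / Δz = 2.23 / 9.03 = 0.247.
Head is higher in the deep piezometer, so vertical flow is upward (discharge condition).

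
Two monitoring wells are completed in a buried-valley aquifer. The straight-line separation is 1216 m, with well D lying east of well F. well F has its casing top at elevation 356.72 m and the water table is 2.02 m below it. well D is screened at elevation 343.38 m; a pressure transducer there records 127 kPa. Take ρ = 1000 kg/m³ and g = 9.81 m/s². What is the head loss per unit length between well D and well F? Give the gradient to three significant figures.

Total head at well F: h = 356.72 − 2.02 = 354.70 m.
Pressure head at well D: ψ = P/(ρg) = 127×1000 / (1000 × 9.81) = 12.95 m.
Total head at well D: h = z + ψ = 343.38 + 12.95 = 356.33 m.
Head difference: h(well F) − h(well D) = 354.70 − 356.33 = -1.63 m.
Hydraulic gradient: i = |Δh| / L = 1.63 / 1216 = 0.00134.

i ≈ 0.00134 m/m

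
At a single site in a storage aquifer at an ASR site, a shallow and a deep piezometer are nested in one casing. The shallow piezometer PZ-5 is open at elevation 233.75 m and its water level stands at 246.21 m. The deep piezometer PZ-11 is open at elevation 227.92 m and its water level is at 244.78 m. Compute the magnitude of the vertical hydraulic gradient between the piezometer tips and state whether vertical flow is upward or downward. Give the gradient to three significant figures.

Total head at PZ-5: h = 246.21 m (water level in the standpipe).
Total head at PZ-11: h = 244.78 m.
Δh = h(PZ-5) − h(PZ-11) = 246.21 − 244.78 = 1.43 m.
Vertical separation Δz = 233.75 − 227.92 = 5.83 m.
|i_v| = |Δh| / Δz = 1.43 / 5.83 = 0.245.
Head is higher in the shallow piezometer, so vertical flow is downward (recharge condition).

|i_v| ≈ 0.245; vertical flow is downward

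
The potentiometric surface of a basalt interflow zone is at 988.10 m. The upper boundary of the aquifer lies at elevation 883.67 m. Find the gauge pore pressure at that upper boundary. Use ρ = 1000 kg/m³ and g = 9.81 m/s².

P ≈ 1020 kPa

Pressure head at the aquifer top: ψ = h − z = 988.10 − 883.67 = 104.43 m.
P = ρgψ = 1000 × 9.81 × 104.43 = 1024458 Pa ≈ 1020 kPa.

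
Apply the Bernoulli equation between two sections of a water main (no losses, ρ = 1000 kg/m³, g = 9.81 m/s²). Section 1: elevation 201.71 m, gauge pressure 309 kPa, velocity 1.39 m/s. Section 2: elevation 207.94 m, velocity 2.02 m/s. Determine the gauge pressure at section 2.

Pressure head at 1: ψ₁ = P₁/(ρg) = 309×1000 / (1000 × 9.81) = 31.50 m.
Velocity heads: v₁²/2g = 1.39²/19.62 = 0.098 m; v₂²/2g = 2.02²/19.62 = 0.208 m.
Total head H = z₁ + ψ₁ + v₁²/2g = 201.71 + 31.50 + 0.098 = 233.31 m.
ψ₂ = H − z₂ − v₂²/2g = 233.31 − 207.94 − 0.208 = 25.16 m.
P₂ = ρgψ₂ = 1000 × 9.81 × 25.16 ≈ 247 kPa.

P₂ ≈ 247 kPa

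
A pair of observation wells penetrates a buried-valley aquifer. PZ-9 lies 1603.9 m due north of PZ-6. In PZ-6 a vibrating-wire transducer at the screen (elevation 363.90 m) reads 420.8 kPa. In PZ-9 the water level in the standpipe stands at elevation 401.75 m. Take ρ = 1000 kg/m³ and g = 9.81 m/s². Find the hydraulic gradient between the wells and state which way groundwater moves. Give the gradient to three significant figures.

i ≈ 0.00315; groundwater flows toward the north

Pressure head at PZ-6: ψ = P/(ρg) = 420.8×1000 / (1000 × 9.81) = 42.90 m.
Total head at PZ-6: h = z + ψ = 363.90 + 42.90 = 406.80 m.
Total head at PZ-9: h = 401.75 m (water level in the piezometer is the total head).
Head difference: h(PZ-6) − h(PZ-9) = 406.80 − 401.75 = 5.05 m.
Hydraulic gradient: i = |Δh| / L = 5.05 / 1603.9 = 0.00315.
Flow is from higher to lower head: from PZ-6 toward PZ-9, i.e. toward the north.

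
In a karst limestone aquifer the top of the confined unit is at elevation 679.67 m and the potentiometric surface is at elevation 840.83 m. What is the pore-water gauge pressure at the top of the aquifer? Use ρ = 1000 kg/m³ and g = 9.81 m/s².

P ≈ 1580 kPa

Pressure head at the aquifer top: ψ = h − z = 840.83 − 679.67 = 161.16 m.
P = ρgψ = 1000 × 9.81 × 161.16 = 1580980 Pa ≈ 1580 kPa.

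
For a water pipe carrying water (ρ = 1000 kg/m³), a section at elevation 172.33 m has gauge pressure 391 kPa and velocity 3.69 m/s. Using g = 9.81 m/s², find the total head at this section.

h ≈ 212.88 m

Pressure head ψ = P/(ρg) = 391×1000 / (1000 × 9.81) = 39.86 m.
Velocity head = v²/(2g) = 3.69² / (2 × 9.81) = 0.694 m.
h = z + ψ + v²/(2g) = 172.33 + 39.86 + 0.694 = 212.88 m.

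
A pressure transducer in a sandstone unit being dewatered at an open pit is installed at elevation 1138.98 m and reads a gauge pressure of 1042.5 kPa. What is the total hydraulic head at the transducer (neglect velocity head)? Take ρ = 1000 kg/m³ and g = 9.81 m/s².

h ≈ 1245.25 m

ψ = P/(ρg) = 1042.5×1000 / (1000 × 9.81) = 106.27 m.
h = z + ψ = 1138.98 + 106.27 = 1245.25 m.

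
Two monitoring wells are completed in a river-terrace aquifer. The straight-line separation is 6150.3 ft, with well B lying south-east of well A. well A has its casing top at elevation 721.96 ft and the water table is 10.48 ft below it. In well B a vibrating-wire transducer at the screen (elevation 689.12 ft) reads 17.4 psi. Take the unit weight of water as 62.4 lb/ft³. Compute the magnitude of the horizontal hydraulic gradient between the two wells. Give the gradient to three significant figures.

i ≈ 0.00289

Total head at well A: h = 721.96 − 10.48 = 711.48 ft.
Pressure head at well B: ψ = 144·P/γ = 144 × 17.4 / 62.4 = 40.15 ft.
Total head at well B: h = z + ψ = 689.12 + 40.15 = 729.27 ft.
Head difference: h(well A) − h(well B) = 711.48 − 729.27 = -17.79 ft.
Hydraulic gradient: i = |Δh| / L = 17.79 / 6150.3 = 0.00289.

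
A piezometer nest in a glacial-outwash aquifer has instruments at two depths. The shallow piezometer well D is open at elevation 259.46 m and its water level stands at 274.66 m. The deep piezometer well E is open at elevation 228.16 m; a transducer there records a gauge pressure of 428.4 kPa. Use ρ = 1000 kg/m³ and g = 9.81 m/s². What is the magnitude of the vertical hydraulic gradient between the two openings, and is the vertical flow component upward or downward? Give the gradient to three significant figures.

|i_v| ≈ 0.0904; vertical flow is downward

Total head at well D: h = 274.66 m (water level in the standpipe).
Pressure head at well E: ψ = P/(ρg) = 428.4×1000 / (1000 × 9.81) = 43.67 m.
Total head at well E: h = z + ψ = 228.16 + 43.67 = 271.83 m.
Δh = h(well D) − h(well E) = 274.66 − 271.83 = 2.83 m.
Vertical separation Δz = 259.46 − 228.16 = 31.30 m.
|i_v| = |Δh| / Δz = 2.83 / 31.30 = 0.0904.
Head is higher in the shallow piezometer, so vertical flow is downward (recharge condition).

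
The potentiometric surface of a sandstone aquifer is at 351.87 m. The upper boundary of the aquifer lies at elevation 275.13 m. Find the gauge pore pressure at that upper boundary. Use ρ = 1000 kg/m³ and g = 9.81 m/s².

P ≈ 753 kPa

Pressure head at the aquifer top: ψ = h − z = 351.87 − 275.13 = 76.74 m.
P = ρgψ = 1000 × 9.81 × 76.74 = 752819 Pa ≈ 753 kPa.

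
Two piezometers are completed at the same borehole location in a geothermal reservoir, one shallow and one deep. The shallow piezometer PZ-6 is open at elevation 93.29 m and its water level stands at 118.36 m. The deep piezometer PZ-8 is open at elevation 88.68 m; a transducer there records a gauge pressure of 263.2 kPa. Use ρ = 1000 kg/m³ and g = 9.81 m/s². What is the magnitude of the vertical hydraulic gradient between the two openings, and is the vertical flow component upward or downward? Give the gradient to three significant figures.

|i_v| ≈ 0.618; vertical flow is downward

Total head at PZ-6: h = 118.36 m (water level in the standpipe).
Pressure head at PZ-8: ψ = P/(ρg) = 263.2×1000 / (1000 × 9.81) = 26.83 m.
Total head at PZ-8: h = z + ψ = 88.68 + 26.83 = 115.51 m.
Δh = h(PZ-6) − h(PZ-8) = 118.36 − 115.51 = 2.85 m.
Vertical separation Δz = 93.29 − 88.68 = 4.61 m.
|i_v| = |Δh| / Δz = 2.85 / 4.61 = 0.618.
Head is higher in the shallow piezometer, so vertical flow is downward (recharge condition).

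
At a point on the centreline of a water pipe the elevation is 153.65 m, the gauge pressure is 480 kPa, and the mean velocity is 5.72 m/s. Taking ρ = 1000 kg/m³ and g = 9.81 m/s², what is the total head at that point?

h ≈ 204.25 m

Pressure head ψ = P/(ρg) = 480×1000 / (1000 × 9.81) = 48.93 m.
Velocity head = v²/(2g) = 5.72² / (2 × 9.81) = 1.668 m.
h = z + ψ + v²/(2g) = 153.65 + 48.93 + 1.668 = 204.25 m.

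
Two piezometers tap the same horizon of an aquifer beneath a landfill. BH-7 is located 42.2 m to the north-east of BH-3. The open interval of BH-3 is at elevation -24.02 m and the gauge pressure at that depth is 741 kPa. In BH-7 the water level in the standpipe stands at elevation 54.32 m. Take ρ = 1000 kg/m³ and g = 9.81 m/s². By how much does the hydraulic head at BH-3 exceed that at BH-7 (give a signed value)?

Δh ≈ -2.80 m

Pressure head at BH-3: ψ = P/(ρg) = 741×1000 / (1000 × 9.81) = 75.54 m.
Total head at BH-3: h = z + ψ = -24.02 + 75.54 = 51.52 m.
Total head at BH-7: h = 54.32 m (water level in the piezometer is the total head).
Head difference: h(BH-3) − h(BH-7) = 51.52 − 54.32 = -2.80 m.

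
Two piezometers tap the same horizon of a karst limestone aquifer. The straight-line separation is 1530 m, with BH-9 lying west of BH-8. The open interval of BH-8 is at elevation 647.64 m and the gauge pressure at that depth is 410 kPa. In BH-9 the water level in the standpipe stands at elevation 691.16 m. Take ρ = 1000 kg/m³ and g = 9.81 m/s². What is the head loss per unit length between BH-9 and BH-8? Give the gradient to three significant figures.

Pressure head at BH-8: ψ = P/(ρg) = 410×1000 / (1000 × 9.81) = 41.79 m.
Total head at BH-8: h = z + ψ = 647.64 + 41.79 = 689.43 m.
Total head at BH-9: h = 691.16 m (water level in the piezometer is the total head).
Head difference: h(BH-8) − h(BH-9) = 689.43 − 691.16 = -1.73 m.
Hydraulic gradient: i = |Δh| / L = 1.73 / 1530 = 0.00113.

i ≈ 0.00113 m/m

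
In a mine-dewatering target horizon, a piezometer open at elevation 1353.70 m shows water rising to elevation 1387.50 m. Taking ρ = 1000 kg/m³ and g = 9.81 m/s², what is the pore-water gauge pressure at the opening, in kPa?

Pressure head ψ = h − z = 1387.50 − 1353.70 = 33.80 m.
P = ρgψ = 1000 × 9.81 × 33.80 = 331578 Pa ≈ 332 kPa.

P ≈ 332 kPa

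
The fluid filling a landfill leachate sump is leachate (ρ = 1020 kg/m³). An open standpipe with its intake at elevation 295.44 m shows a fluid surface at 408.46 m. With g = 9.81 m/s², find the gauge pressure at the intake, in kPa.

P ≈ 1130 kPa

Pressure head ψ = h − z = 408.46 − 295.44 = 113.02 m.
P = ρgψ = 1020 × 9.81 × 113.02 = 1130901 Pa ≈ 1130 kPa.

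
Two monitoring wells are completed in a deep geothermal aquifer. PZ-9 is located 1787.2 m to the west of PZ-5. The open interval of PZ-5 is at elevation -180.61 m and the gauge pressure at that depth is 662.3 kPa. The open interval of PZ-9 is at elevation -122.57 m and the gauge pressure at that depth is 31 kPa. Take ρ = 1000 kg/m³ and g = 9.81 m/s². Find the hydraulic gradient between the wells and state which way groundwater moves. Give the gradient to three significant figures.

Pressure head at PZ-5: ψ = P/(ρg) = 662.3×1000 / (1000 × 9.81) = 67.51 m.
Total head at PZ-5: h = z + ψ = -180.61 + 67.51 = -113.10 m.
Pressure head at PZ-9: ψ = P/(ρg) = 31×1000 / (1000 × 9.81) = 3.16 m.
Total head at PZ-9: h = z + ψ = -122.57 + 3.16 = -119.41 m.
Head difference: h(PZ-5) − h(PZ-9) = -113.10 − (-119.41) = 6.31 m.
Hydraulic gradient: i = |Δh| / L = 6.31 / 1787.2 = 0.00353.
Flow is from higher to lower head: from PZ-5 toward PZ-9, i.e. toward the west.

i ≈ 0.00353; groundwater flows toward the west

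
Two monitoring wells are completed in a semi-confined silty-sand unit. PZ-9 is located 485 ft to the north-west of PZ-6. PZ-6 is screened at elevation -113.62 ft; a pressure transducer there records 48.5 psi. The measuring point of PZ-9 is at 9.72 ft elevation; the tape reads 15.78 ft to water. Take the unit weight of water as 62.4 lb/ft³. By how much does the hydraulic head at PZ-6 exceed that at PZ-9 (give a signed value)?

Pressure head at PZ-6: ψ = 144·P/γ = 144 × 48.5 / 62.4 = 111.92 ft.
Total head at PZ-6: h = z + ψ = -113.62 + 111.92 = -1.70 ft.
Total head at PZ-9: h = 9.72 − 15.78 = -6.06 ft.
Head difference: h(PZ-6) − h(PZ-9) = -1.70 − (-6.06) = 4.36 ft.

Δh ≈ 4.36 ft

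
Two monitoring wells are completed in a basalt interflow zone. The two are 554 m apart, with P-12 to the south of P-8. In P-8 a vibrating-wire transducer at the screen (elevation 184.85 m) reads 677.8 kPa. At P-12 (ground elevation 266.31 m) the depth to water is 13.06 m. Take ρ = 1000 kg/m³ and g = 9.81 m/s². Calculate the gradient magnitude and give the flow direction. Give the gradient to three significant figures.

i ≈ 0.00125; groundwater flows toward the south

Pressure head at P-8: ψ = P/(ρg) = 677.8×1000 / (1000 × 9.81) = 69.09 m.
Total head at P-8: h = z + ψ = 184.85 + 69.09 = 253.94 m.
Total head at P-12: h = 266.31 − 13.06 = 253.25 m.
Head difference: h(P-8) − h(P-12) = 253.94 − 253.25 = 0.69 m.
Hydraulic gradient: i = |Δh| / L = 0.69 / 554 = 0.00125.
Flow is from higher to lower head: from P-8 toward P-12, i.e. toward the south.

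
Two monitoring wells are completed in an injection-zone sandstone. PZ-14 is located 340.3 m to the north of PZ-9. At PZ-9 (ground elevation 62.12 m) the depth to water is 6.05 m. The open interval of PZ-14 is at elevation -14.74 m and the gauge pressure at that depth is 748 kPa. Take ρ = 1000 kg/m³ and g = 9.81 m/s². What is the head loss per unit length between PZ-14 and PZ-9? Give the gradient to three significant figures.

i ≈ 0.0160 m/m

Total head at PZ-9: h = 62.12 − 6.05 = 56.07 m.
Pressure head at PZ-14: ψ = P/(ρg) = 748×1000 / (1000 × 9.81) = 76.25 m.
Total head at PZ-14: h = z + ψ = -14.74 + 76.25 = 61.51 m.
Head difference: h(PZ-9) − h(PZ-14) = 56.07 − 61.51 = -5.44 m.
Hydraulic gradient: i = |Δh| / L = 5.44 / 340.3 = 0.0160.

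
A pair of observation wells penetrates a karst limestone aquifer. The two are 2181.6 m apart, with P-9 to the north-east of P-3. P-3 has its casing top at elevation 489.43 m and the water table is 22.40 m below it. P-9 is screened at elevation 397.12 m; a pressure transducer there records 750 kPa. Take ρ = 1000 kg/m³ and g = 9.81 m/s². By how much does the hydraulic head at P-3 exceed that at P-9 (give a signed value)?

Total head at P-3: h = 489.43 − 22.40 = 467.03 m.
Pressure head at P-9: ψ = P/(ρg) = 750×1000 / (1000 × 9.81) = 76.45 m.
Total head at P-9: h = z + ψ = 397.12 + 76.45 = 473.57 m.
Head difference: h(P-3) − h(P-9) = 467.03 − 473.57 = -6.54 m.

Δh ≈ -6.54 m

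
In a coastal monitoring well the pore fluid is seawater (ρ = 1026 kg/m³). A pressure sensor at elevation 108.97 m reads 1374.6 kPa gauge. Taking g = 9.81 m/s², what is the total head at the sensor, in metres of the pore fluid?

h ≈ 245.54 m

ψ = P/(ρg) = 1374.6×1000 / (1026 × 9.81) = 136.57 m.
h = z + ψ = 108.97 + 136.57 = 245.54 m.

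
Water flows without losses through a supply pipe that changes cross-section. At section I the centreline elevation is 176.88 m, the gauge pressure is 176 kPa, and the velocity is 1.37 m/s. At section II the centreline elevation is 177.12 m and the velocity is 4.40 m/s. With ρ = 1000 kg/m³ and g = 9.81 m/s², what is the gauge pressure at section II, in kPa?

P₂ ≈ 165 kPa

Pressure head at I: ψ₁ = P₁/(ρg) = 176×1000 / (1000 × 9.81) = 17.94 m.
Velocity heads: v₁²/2g = 1.37²/19.62 = 0.096 m; v₂²/2g = 4.40²/19.62 = 0.987 m.
Total head H = z₁ + ψ₁ + v₁²/2g = 176.88 + 17.94 + 0.096 = 194.92 m.
ψ₂ = H − z₂ − v₂²/2g = 194.92 − 177.12 − 0.987 = 16.81 m.
P₂ = ρgψ₂ = 1000 × 9.81 × 16.81 ≈ 165 kPa.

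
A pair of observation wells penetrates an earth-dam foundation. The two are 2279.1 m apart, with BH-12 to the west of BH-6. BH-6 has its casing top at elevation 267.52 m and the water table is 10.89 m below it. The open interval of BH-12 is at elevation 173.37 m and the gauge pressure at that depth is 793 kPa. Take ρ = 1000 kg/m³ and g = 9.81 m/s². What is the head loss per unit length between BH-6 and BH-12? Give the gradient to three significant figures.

i ≈ 0.00106 m/m

Total head at BH-6: h = 267.52 − 10.89 = 256.63 m.
Pressure head at BH-12: ψ = P/(ρg) = 793×1000 / (1000 × 9.81) = 80.84 m.
Total head at BH-12: h = z + ψ = 173.37 + 80.84 = 254.21 m.
Head difference: h(BH-6) − h(BH-12) = 256.63 − 254.21 = 2.42 m.
Hydraulic gradient: i = |Δh| / L = 2.42 / 2279.1 = 0.00106.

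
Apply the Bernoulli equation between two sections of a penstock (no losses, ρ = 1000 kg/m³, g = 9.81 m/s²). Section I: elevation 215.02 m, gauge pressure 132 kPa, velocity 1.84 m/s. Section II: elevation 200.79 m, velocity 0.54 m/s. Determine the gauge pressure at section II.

P₂ ≈ 273 kPa

Pressure head at I: ψ₁ = P₁/(ρg) = 132×1000 / (1000 × 9.81) = 13.46 m.
Velocity heads: v₁²/2g = 1.84²/19.62 = 0.173 m; v₂²/2g = 0.54²/19.62 = 0.015 m.
Total head H = z₁ + ψ₁ + v₁²/2g = 215.02 + 13.46 + 0.173 = 228.65 m.
ψ₂ = H − z₂ − v₂²/2g = 228.65 − 200.79 − 0.015 = 27.85 m.
P₂ = ρgψ₂ = 1000 × 9.81 × 27.85 ≈ 273 kPa.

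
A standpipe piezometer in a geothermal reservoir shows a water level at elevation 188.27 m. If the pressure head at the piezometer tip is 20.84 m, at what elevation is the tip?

z = h − ψ = 188.27 − 20.84 = 167.43 m.

z ≈ 167.43 m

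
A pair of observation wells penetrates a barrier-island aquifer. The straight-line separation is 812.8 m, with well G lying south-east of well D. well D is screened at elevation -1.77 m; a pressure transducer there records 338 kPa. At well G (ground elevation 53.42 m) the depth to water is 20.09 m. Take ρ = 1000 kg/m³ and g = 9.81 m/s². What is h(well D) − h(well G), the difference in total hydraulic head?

Δh ≈ -0.65 m

Pressure head at well D: ψ = P/(ρg) = 338×1000 / (1000 × 9.81) = 34.45 m.
Total head at well D: h = z + ψ = -1.77 + 34.45 = 32.68 m.
Total head at well G: h = 53.42 − 20.09 = 33.33 m.
Head difference: h(well D) − h(well G) = 32.68 − 33.33 = -0.65 m.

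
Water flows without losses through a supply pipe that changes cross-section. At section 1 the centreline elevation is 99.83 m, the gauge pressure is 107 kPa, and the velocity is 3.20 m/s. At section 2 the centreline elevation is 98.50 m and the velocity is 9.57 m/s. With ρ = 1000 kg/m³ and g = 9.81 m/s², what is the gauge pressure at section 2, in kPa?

P₂ ≈ 79.4 kPa

Pressure head at 1: ψ₁ = P₁/(ρg) = 107×1000 / (1000 × 9.81) = 10.91 m.
Velocity heads: v₁²/2g = 3.20²/19.62 = 0.522 m; v₂²/2g = 9.57²/19.62 = 4.668 m.
Total head H = z₁ + ψ₁ + v₁²/2g = 99.83 + 10.91 + 0.522 = 111.26 m.
ψ₂ = H − z₂ − v₂²/2g = 111.26 − 98.50 − 4.668 = 8.09 m.
P₂ = ρgψ₂ = 1000 × 9.81 × 8.09 ≈ 79.4 kPa.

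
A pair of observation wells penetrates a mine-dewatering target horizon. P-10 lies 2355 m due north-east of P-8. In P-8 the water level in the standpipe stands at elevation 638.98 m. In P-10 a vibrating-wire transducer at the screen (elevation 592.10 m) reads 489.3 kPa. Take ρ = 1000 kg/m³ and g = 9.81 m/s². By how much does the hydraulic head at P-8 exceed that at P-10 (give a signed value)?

Total head at P-8: h = 638.98 m (water level in the piezometer is the total head).
Pressure head at P-10: ψ = P/(ρg) = 489.3×1000 / (1000 × 9.81) = 49.88 m.
Total head at P-10: h = z + ψ = 592.10 + 49.88 = 641.98 m.
Head difference: h(P-8) − h(P-10) = 638.98 − 641.98 = -3.00 m.

Δh ≈ -3.00 m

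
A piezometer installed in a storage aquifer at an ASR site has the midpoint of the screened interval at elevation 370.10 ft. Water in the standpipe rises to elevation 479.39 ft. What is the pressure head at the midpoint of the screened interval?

Total head h = 479.39 ft (the water-surface elevation in the piezometer).
Pressure head ψ = h − z = 479.39 − 370.10 = 109.29 ft.

ψ ≈ 109.29 ft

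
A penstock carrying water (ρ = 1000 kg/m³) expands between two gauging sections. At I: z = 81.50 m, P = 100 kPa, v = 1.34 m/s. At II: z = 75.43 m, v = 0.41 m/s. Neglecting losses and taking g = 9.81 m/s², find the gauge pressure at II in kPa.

Pressure head at I: ψ₁ = P₁/(ρg) = 100×1000 / (1000 × 9.81) = 10.19 m.
Velocity heads: v₁²/2g = 1.34²/19.62 = 0.092 m; v₂²/2g = 0.41²/19.62 = 0.009 m.
Total head H = z₁ + ψ₁ + v₁²/2g = 81.50 + 10.19 + 0.092 = 91.78 m.
ψ₂ = H − z₂ − v₂²/2g = 91.78 − 75.43 − 0.009 = 16.34 m.
P₂ = ρgψ₂ = 1000 × 9.81 × 16.34 ≈ 160 kPa.

P₂ ≈ 160 kPa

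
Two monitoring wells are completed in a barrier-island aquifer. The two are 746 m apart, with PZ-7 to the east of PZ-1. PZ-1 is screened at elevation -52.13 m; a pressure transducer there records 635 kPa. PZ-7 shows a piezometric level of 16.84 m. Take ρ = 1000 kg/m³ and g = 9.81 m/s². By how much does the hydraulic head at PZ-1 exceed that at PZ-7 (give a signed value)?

Δh ≈ -4.24 m

Pressure head at PZ-1: ψ = P/(ρg) = 635×1000 / (1000 × 9.81) = 64.73 m.
Total head at PZ-1: h = z + ψ = -52.13 + 64.73 = 12.60 m.
Total head at PZ-7: h = 16.84 m (water level in the piezometer is the total head).
Head difference: h(PZ-1) − h(PZ-7) = 12.60 − 16.84 = -4.24 m.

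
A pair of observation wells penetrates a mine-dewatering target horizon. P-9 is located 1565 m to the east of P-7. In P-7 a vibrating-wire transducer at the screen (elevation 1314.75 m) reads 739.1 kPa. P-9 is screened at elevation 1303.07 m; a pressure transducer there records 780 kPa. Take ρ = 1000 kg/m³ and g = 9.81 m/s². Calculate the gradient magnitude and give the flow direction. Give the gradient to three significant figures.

Pressure head at P-7: ψ = P/(ρg) = 739.1×1000 / (1000 × 9.81) = 75.34 m.
Total head at P-7: h = z + ψ = 1314.75 + 75.34 = 1390.09 m.
Pressure head at P-9: ψ = P/(ρg) = 780×1000 / (1000 × 9.81) = 79.51 m.
Total head at P-9: h = z + ψ = 1303.07 + 79.51 = 1382.58 m.
Head difference: h(P-7) − h(P-9) = 1390.09 − 1382.58 = 7.51 m.
Hydraulic gradient: i = |Δh| / L = 7.51 / 1565 = 0.00480.
Flow is from higher to lower head: from P-7 toward P-9, i.e. toward the east.

i ≈ 0.00480; groundwater flows toward the east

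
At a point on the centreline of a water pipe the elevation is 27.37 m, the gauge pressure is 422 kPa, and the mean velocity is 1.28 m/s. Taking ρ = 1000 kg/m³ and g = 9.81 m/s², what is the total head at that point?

h ≈ 70.47 m

Pressure head ψ = P/(ρg) = 422×1000 / (1000 × 9.81) = 43.02 m.
Velocity head = v²/(2g) = 1.28² / (2 × 9.81) = 0.084 m.
h = z + ψ + v²/(2g) = 27.37 + 43.02 + 0.084 = 70.47 m.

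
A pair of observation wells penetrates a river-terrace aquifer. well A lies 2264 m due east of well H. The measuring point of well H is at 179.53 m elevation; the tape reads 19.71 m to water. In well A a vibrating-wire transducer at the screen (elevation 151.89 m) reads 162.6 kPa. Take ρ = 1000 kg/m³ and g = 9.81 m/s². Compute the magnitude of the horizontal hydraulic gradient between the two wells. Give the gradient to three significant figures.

Total head at well H: h = 179.53 − 19.71 = 159.82 m.
Pressure head at well A: ψ = P/(ρg) = 162.6×1000 / (1000 × 9.81) = 16.57 m.
Total head at well A: h = z + ψ = 151.89 + 16.57 = 168.46 m.
Head difference: h(well H) − h(well A) = 159.82 − 168.46 = -8.64 m.
Hydraulic gradient: i = |Δh| / L = 8.64 / 2264 = 0.00382.

i ≈ 0.00382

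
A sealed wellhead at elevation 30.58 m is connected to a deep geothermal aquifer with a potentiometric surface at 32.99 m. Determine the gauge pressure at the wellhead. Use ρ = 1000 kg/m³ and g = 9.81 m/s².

Head above the cap: Δh = 32.99 − 30.58 = 2.41 m.
P = ρgΔh = 1000 × 9.81 × 2.41 = 23642 Pa ≈ 23.6 kPa.

P ≈ 23.6 kPa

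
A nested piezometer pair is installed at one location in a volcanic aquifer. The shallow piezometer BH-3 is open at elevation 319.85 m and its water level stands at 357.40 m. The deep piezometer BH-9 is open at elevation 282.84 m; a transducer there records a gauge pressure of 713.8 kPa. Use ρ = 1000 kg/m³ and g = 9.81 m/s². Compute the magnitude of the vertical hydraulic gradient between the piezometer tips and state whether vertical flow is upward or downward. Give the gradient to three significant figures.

|i_v| ≈ 0.0486; vertical flow is downward

Total head at BH-3: h = 357.40 m (water level in the standpipe).
Pressure head at BH-9: ψ = P/(ρg) = 713.8×1000 / (1000 × 9.81) = 72.76 m.
Total head at BH-9: h = z + ψ = 282.84 + 72.76 = 355.60 m.
Δh = h(BH-3) − h(BH-9) = 357.40 − 355.60 = 1.80 m.
Vertical separation Δz = 319.85 − 282.84 = 37.01 m.
|i_v| = |Δh| / Δz = 1.80 / 37.01 = 0.0486.
Head is higher in the shallow piezometer, so vertical flow is downward (recharge condition).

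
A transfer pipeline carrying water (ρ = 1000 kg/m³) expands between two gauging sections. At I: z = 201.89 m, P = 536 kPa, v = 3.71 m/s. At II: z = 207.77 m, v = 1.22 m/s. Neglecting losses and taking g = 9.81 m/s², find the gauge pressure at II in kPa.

Pressure head at I: ψ₁ = P₁/(ρg) = 536×1000 / (1000 × 9.81) = 54.64 m.
Velocity heads: v₁²/2g = 3.71²/19.62 = 0.702 m; v₂²/2g = 1.22²/19.62 = 0.076 m.
Total head H = z₁ + ψ₁ + v₁²/2g = 201.89 + 54.64 + 0.702 = 257.23 m.
ψ₂ = H − z₂ − v₂²/2g = 257.23 − 207.77 − 0.076 = 49.38 m.
P₂ = ρgψ₂ = 1000 × 9.81 × 49.38 ≈ 484 kPa.

P₂ ≈ 484 kPa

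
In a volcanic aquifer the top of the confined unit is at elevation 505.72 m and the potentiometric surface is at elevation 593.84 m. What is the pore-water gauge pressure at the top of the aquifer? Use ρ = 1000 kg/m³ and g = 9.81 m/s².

Pressure head at the aquifer top: ψ = h − z = 593.84 − 505.72 = 88.12 m.
P = ρgψ = 1000 × 9.81 × 88.12 = 864457 Pa ≈ 864 kPa.

P ≈ 864 kPa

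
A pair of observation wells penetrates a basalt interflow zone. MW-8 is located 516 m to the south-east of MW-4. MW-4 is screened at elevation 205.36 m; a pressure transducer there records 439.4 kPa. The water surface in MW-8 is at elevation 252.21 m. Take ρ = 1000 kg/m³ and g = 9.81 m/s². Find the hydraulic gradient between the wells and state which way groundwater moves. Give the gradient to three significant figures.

i ≈ 0.00399; groundwater flows toward the north-west

Pressure head at MW-4: ψ = P/(ρg) = 439.4×1000 / (1000 × 9.81) = 44.79 m.
Total head at MW-4: h = z + ψ = 205.36 + 44.79 = 250.15 m.
Total head at MW-8: h = 252.21 m (water level in the piezometer is the total head).
Head difference: h(MW-4) − h(MW-8) = 250.15 − 252.21 = -2.06 m.
Hydraulic gradient: i = |Δh| / L = 2.06 / 516 = 0.00399.
Flow is from higher to lower head: from MW-8 toward MW-4, i.e. toward the north-west.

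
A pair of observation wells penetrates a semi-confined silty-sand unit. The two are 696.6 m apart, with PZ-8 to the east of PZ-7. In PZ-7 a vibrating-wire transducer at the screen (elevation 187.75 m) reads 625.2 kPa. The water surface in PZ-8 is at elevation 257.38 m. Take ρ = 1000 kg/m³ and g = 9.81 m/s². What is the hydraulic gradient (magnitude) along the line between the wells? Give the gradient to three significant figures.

Pressure head at PZ-7: ψ = P/(ρg) = 625.2×1000 / (1000 × 9.81) = 63.73 m.
Total head at PZ-7: h = z + ψ = 187.75 + 63.73 = 251.48 m.
Total head at PZ-8: h = 257.38 m (water level in the piezometer is the total head).
Head difference: h(PZ-7) − h(PZ-8) = 251.48 − 257.38 = -5.90 m.
Hydraulic gradient: i = |Δh| / L = 5.90 / 696.6 = 0.00847.

i ≈ 0.00847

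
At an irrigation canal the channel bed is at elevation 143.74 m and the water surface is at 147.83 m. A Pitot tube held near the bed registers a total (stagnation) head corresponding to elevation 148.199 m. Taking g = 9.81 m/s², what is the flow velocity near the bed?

v ≈ 2.69 m/s

Near the bed, under hydrostatic conditions, the piezometric head (z + ψ) equals the free-surface elevation, 147.83 m.
Velocity head = total − piezometric = 148.199 − 147.83 = 0.369 m.
v = √(2g·h_v) = √(2 × 9.81 × 0.369) = 2.69 m/s.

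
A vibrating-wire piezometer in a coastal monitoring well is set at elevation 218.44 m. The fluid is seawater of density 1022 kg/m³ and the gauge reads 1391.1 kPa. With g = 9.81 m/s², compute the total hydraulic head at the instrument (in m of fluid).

h ≈ 357.19 m

ψ = P/(ρg) = 1391.1×1000 / (1022 × 9.81) = 138.75 m.
h = z + ψ = 218.44 + 138.75 = 357.19 m.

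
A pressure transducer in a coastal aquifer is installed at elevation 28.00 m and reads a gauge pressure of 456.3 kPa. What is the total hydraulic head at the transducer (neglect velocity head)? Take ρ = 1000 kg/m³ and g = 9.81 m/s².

h ≈ 74.51 m

ψ = P/(ρg) = 456.3×1000 / (1000 × 9.81) = 46.51 m.
h = z + ψ = 28.00 + 46.51 = 74.51 m.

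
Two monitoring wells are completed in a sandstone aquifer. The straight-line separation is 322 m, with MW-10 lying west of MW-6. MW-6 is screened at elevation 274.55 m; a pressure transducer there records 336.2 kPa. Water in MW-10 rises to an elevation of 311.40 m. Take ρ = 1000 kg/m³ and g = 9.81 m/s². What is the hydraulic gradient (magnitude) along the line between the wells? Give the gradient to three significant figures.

Pressure head at MW-6: ψ = P/(ρg) = 336.2×1000 / (1000 × 9.81) = 34.27 m.
Total head at MW-6: h = z + ψ = 274.55 + 34.27 = 308.82 m.
Total head at MW-10: h = 311.40 m (water level in the piezometer is the total head).
Head difference: h(MW-6) − h(MW-10) = 308.82 − 311.40 = -2.58 m.
Hydraulic gradient: i = |Δh| / L = 2.58 / 322 = 0.00801.

i ≈ 0.00801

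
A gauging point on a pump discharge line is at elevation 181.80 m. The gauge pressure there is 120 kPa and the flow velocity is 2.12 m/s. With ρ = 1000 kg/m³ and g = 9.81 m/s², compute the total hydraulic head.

h ≈ 194.26 m

Pressure head ψ = P/(ρg) = 120×1000 / (1000 × 9.81) = 12.23 m.
Velocity head = v²/(2g) = 2.12² / (2 × 9.81) = 0.229 m.
h = z + ψ + v²/(2g) = 181.80 + 12.23 + 0.229 = 194.26 m.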